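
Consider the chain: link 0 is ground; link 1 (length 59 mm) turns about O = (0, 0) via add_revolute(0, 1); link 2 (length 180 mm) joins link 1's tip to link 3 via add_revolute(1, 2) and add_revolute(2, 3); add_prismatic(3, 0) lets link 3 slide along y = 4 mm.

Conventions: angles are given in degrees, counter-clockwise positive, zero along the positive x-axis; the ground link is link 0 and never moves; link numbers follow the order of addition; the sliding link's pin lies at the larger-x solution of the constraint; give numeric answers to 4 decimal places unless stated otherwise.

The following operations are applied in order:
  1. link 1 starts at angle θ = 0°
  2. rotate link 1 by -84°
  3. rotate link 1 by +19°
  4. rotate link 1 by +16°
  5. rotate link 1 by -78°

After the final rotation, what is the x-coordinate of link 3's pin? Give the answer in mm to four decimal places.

geometry: r = 59 mm, L = 180 mm, e = 4 mm; θ starts at 0°
rotate link 1 by -84°: θ ← 0° -84° = -84°
rotate link 1 by +19°: θ ← -84° +19° = -65°
rotate link 1 by +16°: θ ← -65° +16° = -49°
rotate link 1 by -78°: θ ← -49° -78° = -127°
crank pin P = (r cos θ, r sin θ) = (-35.507086, -47.119495)
h = r sin θ − e = -47.119495 − 4 = -51.119495
x = r cos θ + √(L² − h²) = -35.507086 + 172.588520 = 137.081434

137.0814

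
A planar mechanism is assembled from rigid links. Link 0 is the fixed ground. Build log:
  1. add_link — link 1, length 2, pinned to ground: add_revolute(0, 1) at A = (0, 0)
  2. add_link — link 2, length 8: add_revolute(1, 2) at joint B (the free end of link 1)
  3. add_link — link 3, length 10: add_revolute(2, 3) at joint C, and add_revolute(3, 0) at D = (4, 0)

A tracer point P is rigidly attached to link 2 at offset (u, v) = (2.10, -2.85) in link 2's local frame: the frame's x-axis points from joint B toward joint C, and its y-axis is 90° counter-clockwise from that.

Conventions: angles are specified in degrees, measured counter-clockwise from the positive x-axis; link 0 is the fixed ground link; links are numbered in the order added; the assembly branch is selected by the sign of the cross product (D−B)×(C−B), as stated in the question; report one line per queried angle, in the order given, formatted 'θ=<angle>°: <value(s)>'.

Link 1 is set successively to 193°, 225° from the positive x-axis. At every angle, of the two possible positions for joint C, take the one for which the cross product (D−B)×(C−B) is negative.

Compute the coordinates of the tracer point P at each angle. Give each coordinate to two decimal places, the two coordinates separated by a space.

A=(0,0), D=(4.00,0)
θ=193°: B = A + 2.00·(cos193°, sin193°) = (-1.9487, -0.4499)
θ=193°: |BD| = 5.9657
θ=193°: circle(B,8.00) ∩ circle(D,10.00): a=-0.0344, h=7.9999
θ=193°:   candidates: C₊=(-2.5863,7.5247) cross=47.725; C₋=(-1.3797,-8.4296) cross=-47.725
θ=193°:   branch - wants cross < 0 → take C=(-1.3797,-8.4296) (cross=-47.725)
θ=193°: ex = (C−B)/|BC| = (0.0711,-0.9975); ey = (0.9975,0.0711)
θ=193°: P = B + 2.10·ex + -2.85·ey = (-4.6421,-2.7473)
θ=225°: B = A + 2.00·(cos225°, sin225°) = (-1.4142, -1.4142)
θ=225°: |BD| = 5.5959
θ=225°: circle(B,8.00) ∩ circle(D,10.00): a=-0.4187, h=7.9890
θ=225°:   candidates: C₊=(-3.8384,6.2097) cross=44.706; C₋=(0.1997,-9.2497) cross=-44.706
θ=225°:   branch - wants cross < 0 → take C=(0.1997,-9.2497) (cross=-44.706)
θ=225°: ex = (C−B)/|BC| = (0.2017,-0.9794); ey = (0.9794,0.2017)
θ=225°: P = B + 2.10·ex + -2.85·ey = (-3.7820,-4.0460)

θ=193°: -4.64 -2.75
θ=225°: -3.78 -4.05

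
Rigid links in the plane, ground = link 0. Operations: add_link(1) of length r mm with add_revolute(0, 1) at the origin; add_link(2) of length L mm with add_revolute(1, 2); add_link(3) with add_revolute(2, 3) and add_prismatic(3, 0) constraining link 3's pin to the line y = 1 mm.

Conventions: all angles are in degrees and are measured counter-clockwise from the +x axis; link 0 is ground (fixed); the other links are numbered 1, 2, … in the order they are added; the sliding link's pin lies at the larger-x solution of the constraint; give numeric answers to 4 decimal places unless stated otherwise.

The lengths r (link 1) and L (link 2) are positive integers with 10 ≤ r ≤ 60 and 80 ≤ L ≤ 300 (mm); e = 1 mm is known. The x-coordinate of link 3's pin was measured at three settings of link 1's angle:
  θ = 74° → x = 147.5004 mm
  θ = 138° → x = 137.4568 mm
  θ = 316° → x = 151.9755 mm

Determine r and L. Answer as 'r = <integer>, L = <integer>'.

constraint per measurement: (x − r cos θ)² + (r sin θ − e)² = L²
subtracting the θ₁ and θ₂ equations cancels the r² and L² terms:
r = (x₁² − x₂²) / (2[(x₁cos θ₁ + e sin θ₁) − (x₂cos θ₂ + e sin θ₂)]) = 10.0001 → r = 10
L² = (x₁ − r cos θ₁)² + (r sin θ₁ − e)² = 21025.0104 → L = 145.0000 → L = 145
check at θ₃=316°: x = 151.9755 (printed 151.9755) ✓

r = 10, L = 145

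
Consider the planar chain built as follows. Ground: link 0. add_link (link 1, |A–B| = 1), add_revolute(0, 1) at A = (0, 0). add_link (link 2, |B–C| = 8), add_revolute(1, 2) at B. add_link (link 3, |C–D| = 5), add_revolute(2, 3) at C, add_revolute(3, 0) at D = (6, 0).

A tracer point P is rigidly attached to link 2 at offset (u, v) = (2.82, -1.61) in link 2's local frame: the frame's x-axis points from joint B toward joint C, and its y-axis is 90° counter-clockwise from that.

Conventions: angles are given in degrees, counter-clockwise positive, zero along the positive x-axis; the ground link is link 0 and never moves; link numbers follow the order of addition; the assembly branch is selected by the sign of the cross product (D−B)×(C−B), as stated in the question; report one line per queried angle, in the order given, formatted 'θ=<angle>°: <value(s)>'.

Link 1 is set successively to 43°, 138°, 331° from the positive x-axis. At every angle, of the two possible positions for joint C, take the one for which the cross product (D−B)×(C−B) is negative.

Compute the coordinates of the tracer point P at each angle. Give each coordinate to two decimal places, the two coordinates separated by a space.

A=(0,0), D=(6.00,0)
θ=43°: B = A + 1.00·(cos43°, sin43°) = (0.7314, 0.6820)
θ=43°: |BD| = 5.3126
θ=43°: circle(B,8.00) ∩ circle(D,5.00): a=6.3268, h=4.8961
θ=43°:   candidates: C₊=(7.6343,4.7253) cross=26.011; C₋=(6.3773,-4.9857) cross=-26.011
θ=43°:   branch - wants cross < 0 → take C=(6.3773,-4.9857) (cross=-26.011)
θ=43°: ex = (C−B)/|BC| = (0.7057,-0.7085); ey = (0.7085,0.7057)
θ=43°: P = B + 2.82·ex + -1.61·ey = (1.5809,-2.4521)
θ=138°: B = A + 1.00·(cos138°, sin138°) = (-0.7431, 0.6691)
θ=138°: |BD| = 6.7763
θ=138°: circle(B,8.00) ∩ circle(D,5.00): a=6.2658, h=4.9739
θ=138°:   candidates: C₊=(5.9832,5.0000) cross=33.704; C₋=(5.0009,-4.8992) cross=-33.704
θ=138°:   branch - wants cross < 0 → take C=(5.0009,-4.8992) (cross=-33.704)
θ=138°: ex = (C−B)/|BC| = (0.7180,-0.6960); ey = (0.6960,0.7180)
θ=138°: P = B + 2.82·ex + -1.61·ey = (0.1610,-2.4497)
θ=331°: B = A + 1.00·(cos331°, sin331°) = (0.8746, -0.4848)
θ=331°: |BD| = 5.1483
θ=331°: circle(B,8.00) ∩ circle(D,5.00): a=6.3618, h=4.8505
θ=331°:   candidates: C₊=(6.7514,4.9432) cross=24.972; C₋=(7.6649,-4.7147) cross=-24.972
θ=331°:   branch - wants cross < 0 → take C=(7.6649,-4.7147) (cross=-24.972)
θ=331°: ex = (C−B)/|BC| = (0.8488,-0.5287); ey = (0.5287,0.8488)
θ=331°: P = B + 2.82·ex + -1.61·ey = (2.4169,-3.3424)

θ=43°: 1.58 -2.45
θ=138°: 0.16 -2.45
θ=331°: 2.42 -3.34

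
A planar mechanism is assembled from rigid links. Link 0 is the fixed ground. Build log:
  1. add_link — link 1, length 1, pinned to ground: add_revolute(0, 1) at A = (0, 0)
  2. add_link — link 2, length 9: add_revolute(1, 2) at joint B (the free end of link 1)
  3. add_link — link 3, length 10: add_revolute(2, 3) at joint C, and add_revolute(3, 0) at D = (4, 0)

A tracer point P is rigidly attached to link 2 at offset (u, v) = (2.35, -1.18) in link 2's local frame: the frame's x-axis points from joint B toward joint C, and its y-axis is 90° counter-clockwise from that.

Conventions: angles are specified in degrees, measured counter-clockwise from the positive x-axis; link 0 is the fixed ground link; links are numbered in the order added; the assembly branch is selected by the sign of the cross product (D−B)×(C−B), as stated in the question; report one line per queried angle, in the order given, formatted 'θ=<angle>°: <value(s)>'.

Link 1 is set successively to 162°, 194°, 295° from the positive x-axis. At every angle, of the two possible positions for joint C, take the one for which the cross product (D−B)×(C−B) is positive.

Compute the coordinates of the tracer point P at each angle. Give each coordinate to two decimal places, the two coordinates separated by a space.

A=(0,0), D=(4.00,0)
θ=162°: B = A + 1.00·(cos162°, sin162°) = (-0.9511, 0.3090)
θ=162°: |BD| = 4.9607
θ=162°: circle(B,9.00) ∩ circle(D,10.00): a=0.5653, h=8.9822
θ=162°:   candidates: C₊=(0.1727,9.2386) cross=44.558; C₋=(-0.9464,-8.6910) cross=-44.558
θ=162°:   branch + wants cross > 0 → take C=(0.1727,9.2386) (cross=44.558)
θ=162°: ex = (C−B)/|BC| = (0.1249,0.9922); ey = (-0.9922,0.1249)
θ=162°: P = B + 2.35·ex + -1.18·ey = (0.5131,2.4933)
θ=194°: B = A + 1.00·(cos194°, sin194°) = (-0.9703, -0.2419)
θ=194°: |BD| = 4.9762
θ=194°: circle(B,9.00) ∩ circle(D,10.00): a=0.5790, h=8.9814
θ=194°:   candidates: C₊=(-0.8286,8.7570) cross=44.693; C₋=(0.0447,-9.1845) cross=-44.693
θ=194°:   branch + wants cross > 0 → take C=(-0.8286,8.7570) (cross=44.693)
θ=194°: ex = (C−B)/|BC| = (0.0157,0.9999); ey = (-0.9999,0.0157)
θ=194°: P = B + 2.35·ex + -1.18·ey = (0.2466,2.0892)
θ=295°: B = A + 1.00·(cos295°, sin295°) = (0.4226, -0.9063)
θ=295°: |BD| = 3.6904
θ=295°: circle(B,9.00) ∩ circle(D,10.00): a=-0.7290, h=8.9704
θ=295°:   candidates: C₊=(-2.4871,7.6104) cross=33.104; C₋=(1.9189,-9.7811) cross=-33.104
θ=295°:   branch + wants cross > 0 → take C=(-2.4871,7.6104) (cross=33.104)
θ=295°: ex = (C−B)/|BC| = (-0.3233,0.9463); ey = (-0.9463,-0.3233)
θ=295°: P = B + 2.35·ex + -1.18·ey = (0.7795,1.6990)

θ=162°: 0.51 2.49
θ=194°: 0.25 2.09
θ=295°: 0.78 1.70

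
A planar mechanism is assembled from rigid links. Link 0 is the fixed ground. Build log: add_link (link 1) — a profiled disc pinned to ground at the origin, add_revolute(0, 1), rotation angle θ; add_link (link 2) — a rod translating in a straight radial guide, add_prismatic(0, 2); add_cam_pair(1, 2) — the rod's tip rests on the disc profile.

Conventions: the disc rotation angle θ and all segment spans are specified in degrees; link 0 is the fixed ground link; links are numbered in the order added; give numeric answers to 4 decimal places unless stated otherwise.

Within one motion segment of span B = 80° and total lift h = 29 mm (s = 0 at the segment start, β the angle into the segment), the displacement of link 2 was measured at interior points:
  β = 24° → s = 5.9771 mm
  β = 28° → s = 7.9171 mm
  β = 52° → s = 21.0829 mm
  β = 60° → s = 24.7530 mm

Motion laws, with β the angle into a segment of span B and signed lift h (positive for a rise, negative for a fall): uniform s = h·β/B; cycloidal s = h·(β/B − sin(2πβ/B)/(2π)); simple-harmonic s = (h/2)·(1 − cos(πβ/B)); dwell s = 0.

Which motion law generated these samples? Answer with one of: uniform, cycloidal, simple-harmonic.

candidates at β/B = r: uniform s = h·r (linear in β); cycloidal s = h·(r − sin(2πr)/(2π)); simple-harmonic s = (h/2)(1 − cos(πr))
β=24°: printed 5.9771 | uniform 8.7000, cycloidal 4.3104, simple-harmonic 5.9771
β=28°: printed 7.9171 | uniform 10.1500, cycloidal 6.4160, simple-harmonic 7.9171
β=52°: printed 21.0829 | uniform 18.8500, cycloidal 22.5840, simple-harmonic 21.0829
β=60°: printed 24.7530 | uniform 21.7500, cycloidal 26.3655, simple-harmonic 24.7530
only one law matches every sample → simple-harmonic

simple-harmonic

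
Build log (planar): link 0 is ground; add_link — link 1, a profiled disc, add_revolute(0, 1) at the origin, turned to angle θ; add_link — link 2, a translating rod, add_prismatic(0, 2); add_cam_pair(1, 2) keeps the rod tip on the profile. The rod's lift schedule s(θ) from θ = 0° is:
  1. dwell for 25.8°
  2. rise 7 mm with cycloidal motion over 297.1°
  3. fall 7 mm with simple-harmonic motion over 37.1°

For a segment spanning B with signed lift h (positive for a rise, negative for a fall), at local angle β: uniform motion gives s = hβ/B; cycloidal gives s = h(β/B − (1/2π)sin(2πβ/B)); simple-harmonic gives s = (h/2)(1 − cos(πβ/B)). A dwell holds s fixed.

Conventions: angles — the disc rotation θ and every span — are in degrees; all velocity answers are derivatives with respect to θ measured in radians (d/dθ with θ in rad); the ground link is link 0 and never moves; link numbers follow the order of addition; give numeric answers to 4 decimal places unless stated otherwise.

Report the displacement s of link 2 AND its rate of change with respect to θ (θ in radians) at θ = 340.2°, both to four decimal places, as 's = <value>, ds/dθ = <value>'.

seg 1 [0°–25.8°] dwell: s stays 0.0000
seg 2 [25.8°–322.9°] cycloidal, h=7: full span → s += 7 → s = 7.0000
seg 3 [322.9°–360°] simple-harmonic, h=-7: θ=340.2° here. β=17.3, B=37.1. -7/2·(1 − cos(π·0.4663)) = -3.1302 → s = 3.8698
velocity in seg [322.9°–360°] (simple-harmonic), θ in radians: β = 17.3° = 0.3019 rad, B = 37.1° = 0.6475 rad; ds/dθ = (πh/(2B)) sin(πβ/B) = (π·(-7)/(2·0.6475)) sin(π·0.4663) = -16.886093 mm/rad

s = 3.8698, ds/dθ = -16.8861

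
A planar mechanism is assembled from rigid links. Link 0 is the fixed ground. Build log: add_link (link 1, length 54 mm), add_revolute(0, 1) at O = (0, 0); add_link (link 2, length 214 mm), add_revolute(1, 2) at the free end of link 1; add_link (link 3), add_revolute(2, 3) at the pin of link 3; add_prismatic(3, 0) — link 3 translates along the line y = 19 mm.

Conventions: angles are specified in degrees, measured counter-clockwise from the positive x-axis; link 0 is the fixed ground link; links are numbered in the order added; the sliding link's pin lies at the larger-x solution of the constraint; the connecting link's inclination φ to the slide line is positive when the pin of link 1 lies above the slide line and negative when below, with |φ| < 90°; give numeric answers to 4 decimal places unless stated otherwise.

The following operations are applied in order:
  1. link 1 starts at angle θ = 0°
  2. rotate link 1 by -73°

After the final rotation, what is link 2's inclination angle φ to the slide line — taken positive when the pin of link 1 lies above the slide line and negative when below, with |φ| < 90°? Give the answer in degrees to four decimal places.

geometry: r = 54 mm, L = 214 mm, e = 19 mm; θ starts at 0°
rotate link 1 by -73°: θ ← 0° -73° = -73°
h = r sin θ − e = -51.640457 − 19 = -70.640457
sin φ = h / L = -70.640457 / 214 = -0.33009559
φ = arcsin(-0.33009559) = -19.274578°

-19.2746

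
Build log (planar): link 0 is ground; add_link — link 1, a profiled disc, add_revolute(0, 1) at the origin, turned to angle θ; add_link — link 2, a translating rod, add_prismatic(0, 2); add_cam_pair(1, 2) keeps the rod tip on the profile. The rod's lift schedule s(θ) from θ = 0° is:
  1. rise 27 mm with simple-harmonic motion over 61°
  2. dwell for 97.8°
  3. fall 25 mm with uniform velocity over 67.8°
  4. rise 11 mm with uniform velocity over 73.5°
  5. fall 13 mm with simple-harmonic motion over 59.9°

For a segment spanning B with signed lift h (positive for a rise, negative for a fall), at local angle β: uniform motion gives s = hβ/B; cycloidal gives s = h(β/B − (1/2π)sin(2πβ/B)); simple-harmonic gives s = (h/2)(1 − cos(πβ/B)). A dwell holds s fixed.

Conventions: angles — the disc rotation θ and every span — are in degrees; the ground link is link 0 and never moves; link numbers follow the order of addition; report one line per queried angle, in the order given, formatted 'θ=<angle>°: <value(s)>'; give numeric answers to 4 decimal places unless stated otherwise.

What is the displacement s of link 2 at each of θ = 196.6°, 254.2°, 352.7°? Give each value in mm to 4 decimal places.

seg 1 [0°–61°] simple-harmonic, h=27: full span → s += 27 → s = 27.0000
seg 2 [61°–158.8°] dwell: s stays 27.0000
seg 3 [158.8°–226.6°] uniform, h=-25: θ=196.6° here. β=37.8, B=67.8. -25·37.8/67.8 = -13.9381 → s = 13.0619
seg 3 [158.8°–226.6°] uniform, h=-25: full span → s += -25 → s = 2.0000
seg 4 [226.6°–300.1°] uniform, h=11: θ=254.2° here. β=27.6, B=73.5. 11·27.6/73.5 = 4.1306 → s = 6.1306
seg 4 [226.6°–300.1°] uniform, h=11: full span → s += 11 → s = 13.0000
seg 5 [300.1°–360°] simple-harmonic, h=-13: θ=352.7° here. β=52.6, B=59.9. -13/2·(1 − cos(π·0.8781)) = -12.5294 → s = 0.4706

θ=196.6°: 13.0619
θ=254.2°: 6.1306
θ=352.7°: 0.4706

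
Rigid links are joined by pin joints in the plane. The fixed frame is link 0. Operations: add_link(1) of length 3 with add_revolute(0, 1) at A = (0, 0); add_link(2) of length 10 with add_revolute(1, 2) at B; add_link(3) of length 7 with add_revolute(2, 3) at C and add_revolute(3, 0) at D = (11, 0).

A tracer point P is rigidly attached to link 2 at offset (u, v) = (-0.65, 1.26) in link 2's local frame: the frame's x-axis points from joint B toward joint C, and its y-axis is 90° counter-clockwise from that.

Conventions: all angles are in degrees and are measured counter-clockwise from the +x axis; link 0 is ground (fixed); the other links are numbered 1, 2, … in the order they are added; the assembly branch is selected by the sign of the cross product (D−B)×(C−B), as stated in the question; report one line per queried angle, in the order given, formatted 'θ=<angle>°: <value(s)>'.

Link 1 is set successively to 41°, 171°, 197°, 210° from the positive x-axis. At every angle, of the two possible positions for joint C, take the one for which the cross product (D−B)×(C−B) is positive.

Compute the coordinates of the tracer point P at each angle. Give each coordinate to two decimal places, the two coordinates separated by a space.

A=(0,0), D=(11.00,0)
θ=41°: B = A + 3.00·(cos41°, sin41°) = (2.2641, 1.9682)
θ=41°: |BD| = 8.9548
θ=41°: circle(B,10.00) ∩ circle(D,7.00): a=7.3250, h=6.8076
θ=41°:   candidates: C₊=(10.9063,6.9994) cross=60.961; C₋=(7.9138,-6.2829) cross=-60.961
θ=41°:   branch + wants cross > 0 → take C=(10.9063,6.9994) (cross=60.961)
θ=41°: ex = (C−B)/|BC| = (0.8642,0.5031); ey = (-0.5031,0.8642)
θ=41°: P = B + -0.65·ex + 1.26·ey = (1.0685,2.7301)
θ=171°: B = A + 3.00·(cos171°, sin171°) = (-2.9631, 0.4693)
θ=171°: |BD| = 13.9709
θ=171°: circle(B,10.00) ∩ circle(D,7.00): a=8.8107, h=4.7299
θ=171°:   candidates: C₊=(6.0015,4.9005) cross=66.081; C₋=(5.6838,-4.5539) cross=-66.081
θ=171°:   branch + wants cross > 0 → take C=(6.0015,4.9005) (cross=66.081)
θ=171°: ex = (C−B)/|BC| = (0.8965,0.4431); ey = (-0.4431,0.8965)
θ=171°: P = B + -0.65·ex + 1.26·ey = (-4.1041,1.3108)
θ=197°: B = A + 3.00·(cos197°, sin197°) = (-2.8689, -0.8771)
θ=197°: |BD| = 13.8966
θ=197°: circle(B,10.00) ∩ circle(D,7.00): a=8.7833, h=4.7806
θ=197°:   candidates: C₊=(5.5951,4.4483) cross=66.434; C₋=(6.1986,-5.0938) cross=-66.434
θ=197°:   branch + wants cross > 0 → take C=(5.5951,4.4483) (cross=66.434)
θ=197°: ex = (C−B)/|BC| = (0.8464,0.5325); ey = (-0.5325,0.8464)
θ=197°: P = B + -0.65·ex + 1.26·ey = (-4.0901,-0.1568)
θ=210°: B = A + 3.00·(cos210°, sin210°) = (-2.5981, -1.5000)
θ=210°: |BD| = 13.6806
θ=210°: circle(B,10.00) ∩ circle(D,7.00): a=8.7042, h=4.9230
θ=210°:   candidates: C₊=(5.5139,4.3477) cross=67.350; C₋=(6.5935,-5.4390) cross=-67.350
θ=210°:   branch + wants cross > 0 → take C=(5.5139,4.3477) (cross=67.350)
θ=210°: ex = (C−B)/|BC| = (0.8112,0.5848); ey = (-0.5848,0.8112)
θ=210°: P = B + -0.65·ex + 1.26·ey = (-3.8622,-0.8580)

θ=41°: 1.07 2.73
θ=171°: -4.10 1.31
θ=197°: -4.09 -0.16
θ=210°: -3.86 -0.86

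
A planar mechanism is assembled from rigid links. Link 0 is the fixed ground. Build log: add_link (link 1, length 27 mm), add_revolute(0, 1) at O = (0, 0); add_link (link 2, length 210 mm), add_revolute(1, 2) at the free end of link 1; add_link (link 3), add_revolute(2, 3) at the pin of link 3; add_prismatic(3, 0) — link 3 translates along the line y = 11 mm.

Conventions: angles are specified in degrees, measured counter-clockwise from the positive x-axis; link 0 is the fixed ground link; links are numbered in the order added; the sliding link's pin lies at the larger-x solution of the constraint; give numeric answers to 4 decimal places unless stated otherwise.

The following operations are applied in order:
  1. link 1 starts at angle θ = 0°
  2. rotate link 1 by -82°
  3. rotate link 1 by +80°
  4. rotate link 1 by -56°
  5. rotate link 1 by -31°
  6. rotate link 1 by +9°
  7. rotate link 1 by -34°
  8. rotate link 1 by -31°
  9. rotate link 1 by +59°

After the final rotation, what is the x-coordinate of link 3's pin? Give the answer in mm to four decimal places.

geometry: r = 27 mm, L = 210 mm, e = 11 mm; θ starts at 0°
rotate link 1 by -82°: θ ← 0° -82° = -82°
rotate link 1 by +80°: θ ← -82° +80° = -2°
rotate link 1 by -56°: θ ← -2° -56° = -58°
rotate link 1 by -31°: θ ← -58° -31° = -89°
rotate link 1 by +9°: θ ← -89° +9° = -80°
rotate link 1 by -34°: θ ← -80° -34° = -114°
rotate link 1 by -31°: θ ← -114° -31° = -145°
rotate link 1 by +59°: θ ← -145° +59° = -86°
crank pin P = (r cos θ, r sin θ) = (1.883425, -26.934229)
h = r sin θ − e = -26.934229 − 11 = -37.934229
x = r cos θ + √(L² − h²) = 1.883425 + 206.545381 = 208.428805

208.4288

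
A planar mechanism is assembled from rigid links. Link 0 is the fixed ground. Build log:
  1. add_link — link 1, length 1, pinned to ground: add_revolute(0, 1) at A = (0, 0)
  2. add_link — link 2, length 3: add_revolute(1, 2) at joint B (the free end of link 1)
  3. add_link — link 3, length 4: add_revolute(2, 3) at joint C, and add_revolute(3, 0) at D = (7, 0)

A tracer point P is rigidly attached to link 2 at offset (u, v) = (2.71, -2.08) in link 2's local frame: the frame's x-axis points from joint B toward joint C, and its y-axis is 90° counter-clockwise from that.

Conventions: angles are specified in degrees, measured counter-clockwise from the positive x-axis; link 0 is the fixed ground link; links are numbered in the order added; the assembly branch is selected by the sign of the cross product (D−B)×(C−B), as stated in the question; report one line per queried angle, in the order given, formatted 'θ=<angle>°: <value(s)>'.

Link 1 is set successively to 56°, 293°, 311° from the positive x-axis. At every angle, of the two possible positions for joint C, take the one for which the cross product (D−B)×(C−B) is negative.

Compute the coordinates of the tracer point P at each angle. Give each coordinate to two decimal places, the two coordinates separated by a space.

A=(0,0), D=(7.00,0)
θ=56°: B = A + 1.00·(cos56°, sin56°) = (0.5592, 0.8290)
θ=56°: |BD| = 6.4939
θ=56°: circle(B,3.00) ∩ circle(D,4.00): a=2.7080, h=1.2910
θ=56°:   candidates: C₊=(3.4099,1.7638) cross=8.384; C₋=(3.0802,-0.7971) cross=-8.384
θ=56°:   branch - wants cross < 0 → take C=(3.0802,-0.7971) (cross=-8.384)
θ=56°: ex = (C−B)/|BC| = (0.8403,-0.5421); ey = (0.5421,0.8403)
θ=56°: P = B + 2.71·ex + -2.08·ey = (1.7091,-2.3878)
θ=293°: B = A + 1.00·(cos293°, sin293°) = (0.3907, -0.9205)
θ=293°: |BD| = 6.6731
θ=293°: circle(B,3.00) ∩ circle(D,4.00): a=2.8120, h=1.0452
θ=293°:   candidates: C₊=(3.0317,0.5026) cross=6.975; C₋=(3.3201,-1.5678) cross=-6.975
θ=293°:   branch - wants cross < 0 → take C=(3.3201,-1.5678) (cross=-6.975)
θ=293°: ex = (C−B)/|BC| = (0.9764,-0.2158); ey = (0.2158,0.9764)
θ=293°: P = B + 2.71·ex + -2.08·ey = (2.5881,-3.5362)
θ=311°: B = A + 1.00·(cos311°, sin311°) = (0.6561, -0.7547)
θ=311°: |BD| = 6.3887
θ=311°: circle(B,3.00) ∩ circle(D,4.00): a=2.6465, h=1.4128
θ=311°:   candidates: C₊=(3.1171,0.9609) cross=9.026; C₋=(3.4509,-1.8450) cross=-9.026
θ=311°:   branch - wants cross < 0 → take C=(3.4509,-1.8450) (cross=-9.026)
θ=311°: ex = (C−B)/|BC| = (0.9316,-0.3634); ey = (0.3634,0.9316)
θ=311°: P = B + 2.71·ex + -2.08·ey = (2.4248,-3.6774)

θ=56°: 1.71 -2.39
θ=293°: 2.59 -3.54
θ=311°: 2.42 -3.68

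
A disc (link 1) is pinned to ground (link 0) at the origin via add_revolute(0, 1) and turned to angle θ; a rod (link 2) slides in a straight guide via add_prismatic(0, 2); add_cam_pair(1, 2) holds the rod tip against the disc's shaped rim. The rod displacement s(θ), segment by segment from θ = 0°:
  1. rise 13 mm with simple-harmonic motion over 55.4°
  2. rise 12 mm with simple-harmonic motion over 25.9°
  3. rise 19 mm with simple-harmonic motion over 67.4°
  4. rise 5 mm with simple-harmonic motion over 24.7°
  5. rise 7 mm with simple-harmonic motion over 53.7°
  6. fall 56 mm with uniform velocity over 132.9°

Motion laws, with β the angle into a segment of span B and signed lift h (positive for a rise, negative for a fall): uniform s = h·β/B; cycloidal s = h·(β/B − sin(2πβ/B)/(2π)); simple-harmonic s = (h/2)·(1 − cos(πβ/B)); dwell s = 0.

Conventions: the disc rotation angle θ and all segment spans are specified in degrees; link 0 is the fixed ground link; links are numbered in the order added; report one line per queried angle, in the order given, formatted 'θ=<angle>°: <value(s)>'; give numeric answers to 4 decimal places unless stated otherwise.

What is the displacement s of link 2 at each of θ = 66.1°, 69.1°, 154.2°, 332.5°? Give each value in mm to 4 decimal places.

segment 1 (0° to 55.4°, simple-harmonic, h = 13) is passed completely: s = 0.0000 + (13) = 13.0000
θ = 66.1° falls in segment 2 (55.4° to 81.3°, simple-harmonic, h = 12): β = 66.1 − 55.4 = 10.7°, B = 25.9°; Δs = 12/2·(1 − cos(π·0.4131)) = 4.3827; s = 13.0000 + 4.3827 = 17.3827
θ = 69.1° falls in segment 2 (55.4° to 81.3°, simple-harmonic, h = 12): β = 69.1 − 55.4 = 13.7°, B = 25.9°; Δs = 12/2·(1 − cos(π·0.5290)) = 6.5451; s = 13.0000 + 6.5451 = 19.5451
segment 2 (55.4° to 81.3°, simple-harmonic, h = 12) is passed completely: s = 13.0000 + (12) = 25.0000
segment 3 (81.3° to 148.7°, simple-harmonic, h = 19) is passed completely: s = 25.0000 + (19) = 44.0000
θ = 154.2° falls in segment 4 (148.7° to 173.4°, simple-harmonic, h = 5): β = 154.2 − 148.7 = 5.5°, B = 24.7°; Δs = 5/2·(1 − cos(π·0.2227)) = 0.5872; s = 44.0000 + 0.5872 = 44.5872
segment 4 (148.7° to 173.4°, simple-harmonic, h = 5) is passed completely: s = 44.0000 + (5) = 49.0000
segment 5 (173.4° to 227.1°, simple-harmonic, h = 7) is passed completely: s = 49.0000 + (7) = 56.0000
θ = 332.5° falls in segment 6 (227.1° to 360°, uniform, h = -56): β = 332.5 − 227.1 = 105.4°, B = 132.9°; Δs = -56·105.4/132.9 = -44.4123; s = 56.0000 − 44.4123 = 11.5877

θ=66.1°: 17.3827
θ=69.1°: 19.5451
θ=154.2°: 44.5872
θ=332.5°: 11.5877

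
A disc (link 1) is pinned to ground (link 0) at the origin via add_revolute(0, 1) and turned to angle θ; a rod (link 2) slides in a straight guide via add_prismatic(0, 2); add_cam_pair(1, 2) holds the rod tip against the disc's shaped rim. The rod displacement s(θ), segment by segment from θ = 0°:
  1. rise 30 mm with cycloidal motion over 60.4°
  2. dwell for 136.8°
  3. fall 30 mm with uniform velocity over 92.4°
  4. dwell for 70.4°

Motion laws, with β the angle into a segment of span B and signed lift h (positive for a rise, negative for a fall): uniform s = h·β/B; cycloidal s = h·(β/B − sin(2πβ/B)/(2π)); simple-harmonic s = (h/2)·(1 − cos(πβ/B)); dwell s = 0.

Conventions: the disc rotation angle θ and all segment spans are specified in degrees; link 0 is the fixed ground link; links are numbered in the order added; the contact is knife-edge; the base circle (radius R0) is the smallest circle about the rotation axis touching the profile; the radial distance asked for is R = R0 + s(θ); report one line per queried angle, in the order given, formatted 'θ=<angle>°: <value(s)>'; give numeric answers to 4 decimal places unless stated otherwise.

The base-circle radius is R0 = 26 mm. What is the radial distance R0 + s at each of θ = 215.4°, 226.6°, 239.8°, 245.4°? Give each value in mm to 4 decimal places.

segment 1 (0° to 60.4°, cycloidal, h = 30) is passed completely: s = 0.0000 + (30) = 30.0000
segment 2 (60.4° to 197.2°, dwell): s unchanged at 30.0000
θ = 215.4° falls in segment 3 (197.2° to 289.6°, uniform, h = -30): β = 215.4 − 197.2 = 18.2°, B = 92.4°; Δs = -30·18.2/92.4 = -5.9091; s = 30.0000 − 5.9091 = 24.0909
θ = 226.6° falls in segment 3 (197.2° to 289.6°, uniform, h = -30): β = 226.6 − 197.2 = 29.4°, B = 92.4°; Δs = -30·29.4/92.4 = -9.5455; s = 30.0000 − 9.5455 = 20.4545
θ = 239.8° falls in segment 3 (197.2° to 289.6°, uniform, h = -30): β = 239.8 − 197.2 = 42.6°, B = 92.4°; Δs = -30·42.6/92.4 = -13.8312; s = 30.0000 − 13.8312 = 16.1688
θ = 245.4° falls in segment 3 (197.2° to 289.6°, uniform, h = -30): β = 245.4 − 197.2 = 48.2°, B = 92.4°; Δs = -30·48.2/92.4 = -15.6494; s = 30.0000 − 15.6494 = 14.3506
θ=215.4°: R = R0 + s = 26 + 24.0909 = 50.0909
θ=226.6°: R = R0 + s = 26 + 20.4545 = 46.4545
θ=239.8°: R = R0 + s = 26 + 16.1688 = 42.1688
θ=245.4°: R = R0 + s = 26 + 14.3506 = 40.3506

θ=215.4°: 50.0909
θ=226.6°: 46.4545
θ=239.8°: 42.1688
θ=245.4°: 40.3506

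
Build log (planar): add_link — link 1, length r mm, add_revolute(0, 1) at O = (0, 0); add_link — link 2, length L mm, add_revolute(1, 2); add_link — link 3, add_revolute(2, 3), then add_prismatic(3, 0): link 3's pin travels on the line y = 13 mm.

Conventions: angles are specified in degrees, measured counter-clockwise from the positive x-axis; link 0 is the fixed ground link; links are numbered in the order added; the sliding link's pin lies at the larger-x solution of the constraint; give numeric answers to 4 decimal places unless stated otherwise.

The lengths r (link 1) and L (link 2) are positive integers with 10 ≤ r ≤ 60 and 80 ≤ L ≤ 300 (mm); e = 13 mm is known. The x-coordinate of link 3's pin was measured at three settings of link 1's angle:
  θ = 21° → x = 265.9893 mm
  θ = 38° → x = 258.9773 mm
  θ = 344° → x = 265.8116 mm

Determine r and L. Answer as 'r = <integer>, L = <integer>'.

constraint per measurement: (x − r cos θ)² + (r sin θ − e)² = L²
subtracting the θ₁ and θ₂ equations cancels the r² and L² terms:
r = (x₁² − x₂²) / (2[(x₁cos θ₁ + e sin θ₁) − (x₂cos θ₂ + e sin θ₂)]) = 45.0000 → r = 45
L² = (x₁ − r cos θ₁)² + (r sin θ₁ − e)² = 50176.0008 → L = 224.0000 → L = 224
check at θ₃=344°: x = 265.8116 (printed 265.8116) ✓

r = 45, L = 224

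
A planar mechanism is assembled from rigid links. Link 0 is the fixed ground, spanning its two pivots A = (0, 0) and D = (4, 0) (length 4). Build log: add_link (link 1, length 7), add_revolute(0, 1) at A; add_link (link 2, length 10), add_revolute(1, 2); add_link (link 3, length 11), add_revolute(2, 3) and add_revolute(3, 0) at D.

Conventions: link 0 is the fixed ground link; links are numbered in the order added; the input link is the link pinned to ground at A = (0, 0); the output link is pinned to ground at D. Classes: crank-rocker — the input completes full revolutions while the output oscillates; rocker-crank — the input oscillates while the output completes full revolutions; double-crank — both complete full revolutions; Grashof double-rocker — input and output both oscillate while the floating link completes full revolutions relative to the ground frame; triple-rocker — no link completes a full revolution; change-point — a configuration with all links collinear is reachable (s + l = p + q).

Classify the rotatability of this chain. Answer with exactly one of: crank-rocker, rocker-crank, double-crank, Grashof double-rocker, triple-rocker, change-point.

lengths: ground=4, input=7, coupler=10, output=11
sorted: s=4 (shortest), l=11 (longest), p+q=17
s + l = 15 vs p + q = 17
s + l < p + q (Grashof) with shortest = ground link → double-crank

double-crank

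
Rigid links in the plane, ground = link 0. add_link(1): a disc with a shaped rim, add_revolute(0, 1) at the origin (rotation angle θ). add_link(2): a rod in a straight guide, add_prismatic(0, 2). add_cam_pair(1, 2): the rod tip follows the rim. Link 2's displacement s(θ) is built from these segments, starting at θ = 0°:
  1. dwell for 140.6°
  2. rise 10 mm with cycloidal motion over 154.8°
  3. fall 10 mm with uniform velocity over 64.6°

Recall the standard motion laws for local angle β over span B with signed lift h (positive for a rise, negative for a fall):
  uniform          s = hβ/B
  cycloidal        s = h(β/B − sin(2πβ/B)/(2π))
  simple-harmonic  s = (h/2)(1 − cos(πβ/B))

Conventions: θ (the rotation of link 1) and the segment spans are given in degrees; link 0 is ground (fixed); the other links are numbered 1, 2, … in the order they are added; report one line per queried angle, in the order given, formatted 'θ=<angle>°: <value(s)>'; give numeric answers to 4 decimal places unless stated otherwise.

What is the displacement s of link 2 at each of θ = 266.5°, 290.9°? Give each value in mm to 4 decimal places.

segment 1 (0° to 140.6°, dwell): s unchanged at 0.0000
θ = 266.5° falls in segment 2 (140.6° to 295.4°, cycloidal, h = 10): β = 266.5 − 140.6 = 125.9°, B = 154.8°; Δs = 10·(0.8133 − sin(2π·0.8133)/(2π)) = 9.6004; s = 0.0000 + 9.6004 = 9.6004
θ = 290.9° falls in segment 2 (140.6° to 295.4°, cycloidal, h = 10): β = 290.9 − 140.6 = 150.3°, B = 154.8°; Δs = 10·(0.9709 − sin(2π·0.9709)/(2π)) = 9.9984; s = 0.0000 + 9.9984 = 9.9984

θ=266.5°: 9.6004
θ=290.9°: 9.9984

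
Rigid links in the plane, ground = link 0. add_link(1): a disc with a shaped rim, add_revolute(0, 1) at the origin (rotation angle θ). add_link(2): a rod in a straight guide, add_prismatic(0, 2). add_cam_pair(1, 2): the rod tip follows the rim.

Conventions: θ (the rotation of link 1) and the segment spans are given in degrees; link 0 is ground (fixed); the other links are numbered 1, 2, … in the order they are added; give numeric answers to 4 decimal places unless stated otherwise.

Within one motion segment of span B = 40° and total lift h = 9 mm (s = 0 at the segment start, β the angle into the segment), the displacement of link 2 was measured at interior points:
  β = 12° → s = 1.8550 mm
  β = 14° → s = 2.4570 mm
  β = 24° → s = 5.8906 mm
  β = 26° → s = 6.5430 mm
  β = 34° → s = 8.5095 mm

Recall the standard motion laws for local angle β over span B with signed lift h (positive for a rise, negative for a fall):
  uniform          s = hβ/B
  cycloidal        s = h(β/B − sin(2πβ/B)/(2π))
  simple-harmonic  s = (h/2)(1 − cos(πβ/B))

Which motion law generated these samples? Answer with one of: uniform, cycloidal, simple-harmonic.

candidates at β/B = r: uniform s = h·r (linear in β); cycloidal s = h·(r − sin(2πr)/(2π)); simple-harmonic s = (h/2)(1 − cos(πr))
β=12°: printed 1.8550 | uniform 2.7000, cycloidal 1.3377, simple-harmonic 1.8550
β=14°: printed 2.4570 | uniform 3.1500, cycloidal 1.9912, simple-harmonic 2.4570
β=24°: printed 5.8906 | uniform 5.4000, cycloidal 6.2419, simple-harmonic 5.8906
β=26°: printed 6.5430 | uniform 5.8500, cycloidal 7.0088, simple-harmonic 6.5430
β=34°: printed 8.5095 | uniform 7.6500, cycloidal 8.8088, simple-harmonic 8.5095
only one law matches every sample → simple-harmonic

simple-harmonic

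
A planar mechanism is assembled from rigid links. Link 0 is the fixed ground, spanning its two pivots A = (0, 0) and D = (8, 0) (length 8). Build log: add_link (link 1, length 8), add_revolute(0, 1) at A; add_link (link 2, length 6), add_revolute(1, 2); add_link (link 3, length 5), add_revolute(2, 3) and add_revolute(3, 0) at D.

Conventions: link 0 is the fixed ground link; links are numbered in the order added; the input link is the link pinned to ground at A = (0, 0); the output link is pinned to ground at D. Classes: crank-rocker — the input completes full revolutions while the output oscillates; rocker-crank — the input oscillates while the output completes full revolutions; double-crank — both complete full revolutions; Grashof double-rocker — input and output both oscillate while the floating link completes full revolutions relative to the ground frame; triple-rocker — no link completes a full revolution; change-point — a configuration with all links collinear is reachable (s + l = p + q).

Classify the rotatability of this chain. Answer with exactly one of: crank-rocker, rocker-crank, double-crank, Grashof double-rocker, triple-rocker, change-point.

lengths: ground=8, input=8, coupler=6, output=5
sorted: s=5 (shortest), l=8 (longest), p+q=14
s + l = 13 vs p + q = 14
s + l < p + q (Grashof) with shortest = output link → rocker-crank

rocker-crank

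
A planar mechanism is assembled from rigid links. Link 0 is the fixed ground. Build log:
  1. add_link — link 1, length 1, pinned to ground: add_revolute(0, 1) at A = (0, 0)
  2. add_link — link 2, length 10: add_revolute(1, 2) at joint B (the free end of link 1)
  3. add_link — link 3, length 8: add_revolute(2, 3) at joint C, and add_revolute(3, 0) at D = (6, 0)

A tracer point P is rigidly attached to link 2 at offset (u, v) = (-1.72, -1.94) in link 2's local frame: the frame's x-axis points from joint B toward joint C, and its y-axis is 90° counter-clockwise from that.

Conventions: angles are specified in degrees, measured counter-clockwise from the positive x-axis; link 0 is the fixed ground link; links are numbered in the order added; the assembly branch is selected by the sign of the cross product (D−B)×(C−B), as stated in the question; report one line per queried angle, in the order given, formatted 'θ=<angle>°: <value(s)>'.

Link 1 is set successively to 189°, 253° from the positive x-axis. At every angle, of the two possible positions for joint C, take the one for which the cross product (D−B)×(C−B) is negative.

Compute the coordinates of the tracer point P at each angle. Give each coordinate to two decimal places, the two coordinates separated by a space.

A=(0,0), D=(6.00,0)
θ=189°: B = A + 1.00·(cos189°, sin189°) = (-0.9877, -0.1564)
θ=189°: |BD| = 6.9894
θ=189°: circle(B,10.00) ∩ circle(D,8.00): a=6.0700, h=7.9470
θ=189°:   candidates: C₊=(4.9030,7.9244) cross=55.545; C₋=(5.2587,-7.9656) cross=-55.545
θ=189°:   branch - wants cross < 0 → take C=(5.2587,-7.9656) (cross=-55.545)
θ=189°: ex = (C−B)/|BC| = (0.6246,-0.7809); ey = (0.7809,0.6246)
θ=189°: P = B + -1.72·ex + -1.94·ey = (-3.5770,-0.0251)
θ=253°: B = A + 1.00·(cos253°, sin253°) = (-0.2924, -0.9563)
θ=253°: |BD| = 6.3646
θ=253°: circle(B,10.00) ∩ circle(D,8.00): a=6.0104, h=7.9922
θ=253°:   candidates: C₊=(4.4490,7.8482) cross=50.867; C₋=(6.8507,-7.9546) cross=-50.867
θ=253°:   branch - wants cross < 0 → take C=(6.8507,-7.9546) (cross=-50.867)
θ=253°: ex = (C−B)/|BC| = (0.7143,-0.6998); ey = (0.6998,0.7143)
θ=253°: P = B + -1.72·ex + -1.94·ey = (-2.8787,-1.1383)

θ=189°: -3.58 -0.03
θ=253°: -2.88 -1.14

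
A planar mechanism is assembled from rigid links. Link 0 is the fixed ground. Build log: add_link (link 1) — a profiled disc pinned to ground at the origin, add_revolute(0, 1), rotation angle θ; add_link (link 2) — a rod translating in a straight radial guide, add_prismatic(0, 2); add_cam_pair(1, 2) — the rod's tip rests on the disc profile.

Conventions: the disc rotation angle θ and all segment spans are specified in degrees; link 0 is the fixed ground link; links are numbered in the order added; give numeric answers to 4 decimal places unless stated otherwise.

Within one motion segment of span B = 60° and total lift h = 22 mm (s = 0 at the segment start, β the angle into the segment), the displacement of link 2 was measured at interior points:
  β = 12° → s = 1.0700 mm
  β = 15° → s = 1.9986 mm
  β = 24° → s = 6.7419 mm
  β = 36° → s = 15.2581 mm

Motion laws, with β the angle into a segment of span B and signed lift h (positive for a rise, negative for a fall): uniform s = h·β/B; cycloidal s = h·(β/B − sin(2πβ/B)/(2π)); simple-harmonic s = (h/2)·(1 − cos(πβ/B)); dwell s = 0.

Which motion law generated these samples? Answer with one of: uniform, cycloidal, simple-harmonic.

candidates at β/B = r: uniform s = h·r (linear in β); cycloidal s = h·(r − sin(2πr)/(2π)); simple-harmonic s = (h/2)(1 − cos(πr))
β=12°: printed 1.0700 | uniform 4.4000, cycloidal 1.0700, simple-harmonic 2.1008
β=15°: printed 1.9986 | uniform 5.5000, cycloidal 1.9986, simple-harmonic 3.2218
β=24°: printed 6.7419 | uniform 8.8000, cycloidal 6.7419, simple-harmonic 7.6008
β=36°: printed 15.2581 | uniform 13.2000, cycloidal 15.2581, simple-harmonic 14.3992
only one law matches every sample → cycloidal

cycloidal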